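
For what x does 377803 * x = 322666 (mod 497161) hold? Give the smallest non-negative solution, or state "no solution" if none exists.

457638

First find gcd(377803, 497161):
497161 = 1×377803 + 119358
377803 = 3×119358 + 19729
119358 = 6×19729 + 984
19729 = 20×984 + 49
984 = 20×49 + 4
49 = 12×4 + 1
4 = 4×1 + 0
gcd = 1, so a unique solution mod 497161 exists.
Back-substitute for the Bézout coefficients:
1 = 49 − 12·4
1 = −12·984 + 241·49
1 = 241·19729 − 4832·984
1 = −4832·119358 + 29233·19729
1 = 29233·377803 − 92531·119358
1 = −92531·497161 + 121764·377803
So 377803·(121764) ≡ 1 (mod 497161), giving 377803⁻¹ ≡ 121764.
x ≡ 377803⁻¹·322666 ≡ 121764·322666 ≡ 457638 (mod 497161).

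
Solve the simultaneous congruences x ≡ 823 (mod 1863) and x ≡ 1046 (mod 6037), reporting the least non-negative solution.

Write x = 823 + 1863·k. Then 1863·k ≡ 1046 − 823 ≡ 223 (mod 6037).
Need 1863⁻¹ mod 6037. Extended Euclid on (6037, 1863):
6037 = 3*1863 + 448
1863 = 4*448 + 71
448 = 6*71 + 22
71 = 3*22 + 5
22 = 4*5 + 2
5 = 2*2 + 1
2 = 2*1 + 0
Back-substitute:
1 = 5 − 2·2
1 = −2·22 + 9·5
1 = 9·71 − 29·22
1 = −29·448 + 183·71
1 = 183·1863 − 761·448
1 = −761·6037 + 2466·1863
1863⁻¹ ≡ 2466 (mod 6037), so k ≡ 2466·223 ≡ 551 (mod 6037).
x = 823 + 1863·551 = 1027336.

1027336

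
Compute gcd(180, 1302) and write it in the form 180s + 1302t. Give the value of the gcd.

Apply Euclid's algorithm to 1302 and 180:
1302 = 7·180 + 42
180 = 4·42 + 12
42 = 3·12 + 6
12 = 2·6 + 0
gcd(180, 1302) = 6.
Express as a combination:
6 = 42 − 3·12
6 = −3·180 + 13·42
6 = 13·1302 − 94·180
So 6 = (13)·1302 + (-94)·180.

6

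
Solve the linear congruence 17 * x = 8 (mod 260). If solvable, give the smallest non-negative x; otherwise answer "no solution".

184

First find gcd(17, 260):
260 = 15×17 + 5
17 = 3×5 + 2
5 = 2×2 + 1
2 = 2×1 + 0
gcd = 1, so a unique solution mod 260 exists.
Back-substitute for the Bézout coefficients:
1 = 5 − 2·2
1 = −2·17 + 7·5
1 = 7·260 − 107·17
So 17·(-107) ≡ 1 (mod 260), giving 17⁻¹ ≡ 153.
x ≡ 17⁻¹·8 ≡ 153·8 ≡ 184 (mod 260).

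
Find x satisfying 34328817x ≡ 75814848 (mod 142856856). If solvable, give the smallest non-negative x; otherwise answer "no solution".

First find gcd(34328817, 142856856):
142856856 = 4*34328817 + 5541588
34328817 = 6*5541588 + 1079289
5541588 = 5*1079289 + 145143
1079289 = 7*145143 + 63288
145143 = 2*63288 + 18567
63288 = 3*18567 + 7587
18567 = 2*7587 + 3393
7587 = 2*3393 + 801
3393 = 4*801 + 189
801 = 4*189 + 45
189 = 4*45 + 9
45 = 5*9 + 0
gcd = 9 and 9 | 75814848, so solutions exist. Divide through by 9: 3814313x ≡ 8423872 (mod 15872984).
Now find 3814313⁻¹ mod 15872984:
15872984 = 4·3814313 + 615732
3814313 = 6·615732 + 119921
615732 = 5·119921 + 16127
119921 = 7·16127 + 7032
16127 = 2·7032 + 2063
7032 = 3·2063 + 843
2063 = 2·843 + 377
843 = 2·377 + 89
377 = 4·89 + 21
89 = 4·21 + 5
21 = 4·5 + 1
5 = 5·1 + 0
Back-substitute:
1 = 21 − 4·5
1 = −4·89 + 17·21
1 = 17·377 − 72·89
1 = −72·843 + 161·377
1 = 161·2063 − 394·843
1 = −394·7032 + 1343·2063
1 = 1343·16127 − 3080·7032
1 = −3080·119921 + 22903·16127
1 = 22903·615732 − 117595·119921
1 = −117595·3814313 + 728473·615732
1 = 728473·15872984 − 3031487·3814313
So 3814313·(-3031487) ≡ 1 (mod 15872984), i.e. 3814313⁻¹ ≡ 12841497.
Then x ≡ 12841497·8423872 ≡ 10899120 (mod 15872984); the smallest non-negative solution is x = 10899120.

10899120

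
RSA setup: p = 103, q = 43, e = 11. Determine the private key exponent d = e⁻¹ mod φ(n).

779

φ(n) = (p−1)(q−1) = 102·42 = 4284.
Need d with 11·d ≡ 1 (mod 4284). Apply the extended Euclidean algorithm:
4284 = 389·11 + 5
11 = 2·5 + 1
5 = 5·1 + 0
Back-substitute:
1 = 11 − 2·5
1 = −2·4284 + 779·11
So 11·779 ≡ 1 (mod 4284), hence d = 779.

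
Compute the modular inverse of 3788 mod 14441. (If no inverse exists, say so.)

Run Euclid on (14441, 3788):
14441 = 3·3788 + 3077
3788 = 1·3077 + 711
3077 = 4·711 + 233
711 = 3·233 + 12
233 = 19·12 + 5
12 = 2·5 + 2
5 = 2·2 + 1
2 = 2·1 + 0
Since gcd(3788, 14441) = 1, back-substitute to write 1 as a combination:
1 = 5 − 2·2
1 = −2·12 + 5·5
1 = 5·233 − 97·12
1 = −97·711 + 296·233
1 = 296·3077 − 1281·711
1 = −1281·3788 + 1577·3077
1 = 1577·14441 − 6012·3788
Hence 3788⁻¹ ≡ -6012 ≡ 8429 (mod 14441).

8429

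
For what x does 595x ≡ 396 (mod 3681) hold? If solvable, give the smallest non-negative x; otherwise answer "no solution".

675

First find gcd(595, 3681):
3681 = 6*595 + 111
595 = 5*111 + 40
111 = 2*40 + 31
40 = 1*31 + 9
31 = 3*9 + 4
9 = 2*4 + 1
4 = 4*1 + 0
gcd = 1, so a unique solution mod 3681 exists.
Back-substitute for the Bézout coefficients:
1 = 9 − 2·4
1 = −2·31 + 7·9
1 = 7·40 − 9·31
1 = −9·111 + 25·40
1 = 25·595 − 134·111
1 = −134·3681 + 829·595
So 595·(829) ≡ 1 (mod 3681), giving 595⁻¹ ≡ 829.
x ≡ 595⁻¹·396 ≡ 829·396 ≡ 675 (mod 3681).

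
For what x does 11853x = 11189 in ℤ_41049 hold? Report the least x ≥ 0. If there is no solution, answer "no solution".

no solution

gcd(11853, 41049):
41049 = 3·11853 + 5490
11853 = 2·5490 + 873
5490 = 6·873 + 252
873 = 3·252 + 117
252 = 2·117 + 18
117 = 6·18 + 9
18 = 2·9 + 0
gcd = 9, but 9 ∤ 11189, so the congruence has no solution.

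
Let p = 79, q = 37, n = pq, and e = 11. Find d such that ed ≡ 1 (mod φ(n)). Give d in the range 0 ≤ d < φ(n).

1787

φ(n) = (p−1)(q−1) = 78·36 = 2808.
Need d with 11·d ≡ 1 (mod 2808). Apply the extended Euclidean algorithm:
2808 = 255·11 + 3
11 = 3·3 + 2
3 = 1·2 + 1
2 = 2·1 + 0
Back-substitute:
1 = 3 − 2
1 = −11 + 4·3
1 = 4·2808 − 1021·11
So 11·(-1021) ≡ 1 (mod 2808), hence d ≡ -1021 ≡ 1787 (mod 2808).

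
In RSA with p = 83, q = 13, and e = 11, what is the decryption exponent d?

179

φ(n) = (p−1)(q−1) = 82·12 = 984.
Need d with 11·d ≡ 1 (mod 984). Apply the extended Euclidean algorithm:
984 = 89*11 + 5
11 = 2*5 + 1
5 = 5*1 + 0
Back-substitute:
1 = 11 − 2·5
1 = −2·984 + 179·11
So 11·179 ≡ 1 (mod 984), hence d = 179.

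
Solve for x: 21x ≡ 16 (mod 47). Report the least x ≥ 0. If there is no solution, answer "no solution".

3

First find gcd(21, 47):
47 = 2*21 + 5
21 = 4*5 + 1
5 = 5*1 + 0
gcd = 1, so a unique solution mod 47 exists.
Back-substitute for the Bézout coefficients:
1 = 21 − 4·5
1 = −4·47 + 9·21
So 21·(9) ≡ 1 (mod 47), giving 21⁻¹ ≡ 9.
x ≡ 21⁻¹·16 ≡ 9·16 ≡ 3 (mod 47).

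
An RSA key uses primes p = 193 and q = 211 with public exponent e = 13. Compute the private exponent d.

34117

φ(n) = (p−1)(q−1) = 192·210 = 40320.
Need d with 13·d ≡ 1 (mod 40320). Apply the extended Euclidean algorithm:
40320 = 3101×13 + 7
13 = 1×7 + 6
7 = 1×6 + 1
6 = 6×1 + 0
Back-substitute:
1 = 7 − 6
1 = −13 + 2·7
1 = 2·40320 − 6203·13
So 13·(-6203) ≡ 1 (mod 40320), hence d ≡ -6203 ≡ 34117 (mod 40320).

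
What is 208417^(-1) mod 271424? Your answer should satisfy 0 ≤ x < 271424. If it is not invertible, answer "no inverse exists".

Apply the Euclidean algorithm to 271424 and 208417:
271424 = 1×208417 + 63007
208417 = 3×63007 + 19396
63007 = 3×19396 + 4819
19396 = 4×4819 + 120
4819 = 40×120 + 19
120 = 6×19 + 6
19 = 3×6 + 1
6 = 6×1 + 0
Since gcd(208417, 271424) = 1, back-substitute to write 1 as a combination:
1 = 19 − 3·6
1 = −3·120 + 19·19
1 = 19·4819 − 763·120
1 = −763·19396 + 3071·4819
1 = 3071·63007 − 9976·19396
1 = −9976·208417 + 32999·63007
1 = 32999·271424 − 42975·208417
Hence 208417⁻¹ ≡ -42975 ≡ 228449 (mod 271424).

228449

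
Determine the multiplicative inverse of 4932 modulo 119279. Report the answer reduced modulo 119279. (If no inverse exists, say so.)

Extended Euclidean algorithm:
119279 = 24×4932 + 911
4932 = 5×911 + 377
911 = 2×377 + 157
377 = 2×157 + 63
157 = 2×63 + 31
63 = 2×31 + 1
31 = 31×1 + 0
gcd = 1, so the inverse exists. Back-substitute:
1 = 63 − 2·31
1 = −2·157 + 5·63
1 = 5·377 − 12·157
1 = −12·911 + 29·377
1 = 29·4932 − 157·911
1 = −157·119279 + 3797·4932
So 4932·3797 ≡ 1 (mod 119279).

3797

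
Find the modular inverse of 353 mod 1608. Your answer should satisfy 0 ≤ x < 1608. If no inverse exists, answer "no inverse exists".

41

gcd(1608, 353) by repeated division:
1608 = 4*353 + 196
353 = 1*196 + 157
196 = 1*157 + 39
157 = 4*39 + 1
39 = 39*1 + 0
gcd = 1, so the inverse exists. Back-substitute:
1 = 157 − 4·39
1 = −4·196 + 5·157
1 = 5·353 − 9·196
1 = −9·1608 + 41·353
So 353·41 ≡ 1 (mod 1608).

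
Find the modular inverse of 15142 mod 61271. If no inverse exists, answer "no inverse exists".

gcd(61271, 15142) by repeated division:
61271 = 4*15142 + 703
15142 = 21*703 + 379
703 = 1*379 + 324
379 = 1*324 + 55
324 = 5*55 + 49
55 = 1*49 + 6
49 = 8*6 + 1
6 = 6*1 + 0
Since gcd(15142, 61271) = 1, back-substitute to write 1 as a combination:
1 = 49 − 8·6
1 = −8·55 + 9·49
1 = 9·324 − 53·55
1 = −53·379 + 62·324
1 = 62·703 − 115·379
1 = −115·15142 + 2477·703
1 = 2477·61271 − 10023·15142
So 15142·(-10023) ≡ 1 (mod 61271), and -10023 ≡ 51248 (mod 61271).

51248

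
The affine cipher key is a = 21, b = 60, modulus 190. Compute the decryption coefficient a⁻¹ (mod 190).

181

Apply the Euclidean algorithm to 190 and 21:
190 = 9×21 + 1
21 = 21×1 + 0
gcd = 1, so the inverse exists. Back-substitute:
1 = 190 − 9·21
Thus 21·(-9) ≡ 1 (mod 190); reducing, -9 mod 190 = 181.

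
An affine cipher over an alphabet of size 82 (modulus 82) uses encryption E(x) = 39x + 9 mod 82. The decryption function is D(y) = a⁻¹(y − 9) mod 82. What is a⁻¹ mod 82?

Run Euclid on (82, 39):
82 = 2×39 + 4
39 = 9×4 + 3
4 = 1×3 + 1
3 = 3×1 + 0
gcd = 1, so the inverse exists. Back-substitute:
1 = 4 − 3
1 = −39 + 10·4
1 = 10·82 − 21·39
So 39·(-21) ≡ 1 (mod 82), and -21 ≡ 61 (mod 82).

61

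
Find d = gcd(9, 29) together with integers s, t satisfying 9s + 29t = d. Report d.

1

Repeated division:
29 = 3*9 + 2
9 = 4*2 + 1
2 = 2*1 + 0
gcd(9, 29) = 1.
Express as a combination:
1 = 9 − 4·2
1 = −4·29 + 13·9
So 1 = (-4)·29 + (13)·9.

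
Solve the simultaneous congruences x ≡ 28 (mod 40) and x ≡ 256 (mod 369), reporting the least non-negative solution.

10588

Write x = 28 + 40·k. Then 40·k ≡ 256 − 28 ≡ 228 (mod 369).
Need 40⁻¹ mod 369. Extended Euclid on (369, 40):
369 = 9·40 + 9
40 = 4·9 + 4
9 = 2·4 + 1
4 = 4·1 + 0
Back-substitute:
1 = 9 − 2·4
1 = −2·40 + 9·9
1 = 9·369 − 83·40
40⁻¹ ≡ 286 (mod 369), so k ≡ 286·228 ≡ 264 (mod 369).
x = 28 + 40·264 = 10588.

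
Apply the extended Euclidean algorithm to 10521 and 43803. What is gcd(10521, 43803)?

9

Repeated division:
43803 = 4×10521 + 1719
10521 = 6×1719 + 207
1719 = 8×207 + 63
207 = 3×63 + 18
63 = 3×18 + 9
18 = 2×9 + 0
gcd(10521, 43803) = 9.
Working backward:
9 = 63 − 3·18
9 = −3·207 + 10·63
9 = 10·1719 − 83·207
9 = −83·10521 + 508·1719
9 = 508·43803 − 2115·10521
So 9 = (508)·43803 + (-2115)·10521.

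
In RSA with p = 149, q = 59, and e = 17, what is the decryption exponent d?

505

φ(n) = (p−1)(q−1) = 148·58 = 8584.
Need d with 17·d ≡ 1 (mod 8584). Apply the extended Euclidean algorithm:
8584 = 504*17 + 16
17 = 1*16 + 1
16 = 16*1 + 0
Back-substitute:
1 = 17 − 16
1 = −8584 + 505·17
So 17·505 ≡ 1 (mod 8584), hence d = 505.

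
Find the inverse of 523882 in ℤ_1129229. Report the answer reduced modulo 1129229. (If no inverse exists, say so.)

gcd(1129229, 523882) by repeated division:
1129229 = 2*523882 + 81465
523882 = 6*81465 + 35092
81465 = 2*35092 + 11281
35092 = 3*11281 + 1249
11281 = 9*1249 + 40
1249 = 31*40 + 9
40 = 4*9 + 4
9 = 2*4 + 1
4 = 4*1 + 0
The gcd is 1. Working backward:
1 = 9 − 2·4
1 = −2·40 + 9·9
1 = 9·1249 − 281·40
1 = −281·11281 + 2538·1249
1 = 2538·35092 − 7895·11281
1 = −7895·81465 + 18328·35092
1 = 18328·523882 − 117863·81465
1 = −117863·1129229 + 254054·523882
So 523882·254054 ≡ 1 (mod 1129229).

254054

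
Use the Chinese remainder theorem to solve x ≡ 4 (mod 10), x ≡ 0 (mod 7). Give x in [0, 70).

14

Write x = 4 + 10·k. Then 10·k ≡ 0 − 4 ≡ 3 (mod 7).
Need 10⁻¹ mod 7. Extended Euclid on (7, 3):
7 = 2*3 + 1
3 = 3*1 + 0
Back-substitute:
1 = 7 − 2·3
10⁻¹ ≡ 5 (mod 7), so k ≡ 5·3 ≡ 1 (mod 7).
x = 4 + 10·1 = 14.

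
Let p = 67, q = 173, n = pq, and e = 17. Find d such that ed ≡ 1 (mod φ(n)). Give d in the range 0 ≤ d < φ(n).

φ(n) = (p−1)(q−1) = 66·172 = 11352.
Need d with 17·d ≡ 1 (mod 11352). Apply the extended Euclidean algorithm:
11352 = 667×17 + 13
17 = 1×13 + 4
13 = 3×4 + 1
4 = 4×1 + 0
Back-substitute:
1 = 13 − 3·4
1 = −3·17 + 4·13
1 = 4·11352 − 2671·17
So 17·(-2671) ≡ 1 (mod 11352), hence d ≡ -2671 ≡ 8681 (mod 11352).

8681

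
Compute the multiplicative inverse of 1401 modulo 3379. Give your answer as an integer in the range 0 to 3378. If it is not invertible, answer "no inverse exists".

Apply the Euclidean algorithm to 3379 and 1401:
3379 = 2*1401 + 577
1401 = 2*577 + 247
577 = 2*247 + 83
247 = 2*83 + 81
83 = 1*81 + 2
81 = 40*2 + 1
2 = 2*1 + 0
gcd = 1, so the inverse exists. Back-substitute:
1 = 81 − 40·2
1 = −40·83 + 41·81
1 = 41·247 − 122·83
1 = −122·577 + 285·247
1 = 285·1401 − 692·577
1 = −692·3379 + 1669·1401
So 1401·1669 ≡ 1 (mod 3379).

1669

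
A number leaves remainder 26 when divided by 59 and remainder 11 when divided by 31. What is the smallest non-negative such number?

Write x = 26 + 59·k. Then 59·k ≡ 11 − 26 ≡ 16 (mod 31).
Need 59⁻¹ mod 31. Extended Euclid on (31, 28):
31 = 1·28 + 3
28 = 9·3 + 1
3 = 3·1 + 0
Back-substitute:
1 = 28 − 9·3
1 = −9·31 + 10·28
59⁻¹ ≡ 10 (mod 31), so k ≡ 10·16 ≡ 5 (mod 31).
x = 26 + 59·5 = 321.

321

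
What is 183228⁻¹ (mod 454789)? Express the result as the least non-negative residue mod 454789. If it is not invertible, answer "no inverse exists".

gcd(454789, 183228) by repeated division:
454789 = 2*183228 + 88333
183228 = 2*88333 + 6562
88333 = 13*6562 + 3027
6562 = 2*3027 + 508
3027 = 5*508 + 487
508 = 1*487 + 21
487 = 23*21 + 4
21 = 5*4 + 1
4 = 4*1 + 0
The gcd is 1. Working backward:
1 = 21 − 5·4
1 = −5·487 + 116·21
1 = 116·508 − 121·487
1 = −121·3027 + 721·508
1 = 721·6562 − 1563·3027
1 = −1563·88333 + 21040·6562
1 = 21040·183228 − 43643·88333
1 = −43643·454789 + 108326·183228
So 183228·108326 ≡ 1 (mod 454789).

108326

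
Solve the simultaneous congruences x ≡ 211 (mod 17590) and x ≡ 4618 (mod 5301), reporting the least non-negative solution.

Write x = 211 + 17590·k. Then 17590·k ≡ 4618 − 211 ≡ 4407 (mod 5301).
Need 17590⁻¹ mod 5301. Extended Euclid on (5301, 1687):
5301 = 3*1687 + 240
1687 = 7*240 + 7
240 = 34*7 + 2
7 = 3*2 + 1
2 = 2*1 + 0
Back-substitute:
1 = 7 − 3·2
1 = −3·240 + 103·7
1 = 103·1687 − 724·240
1 = −724·5301 + 2275·1687
17590⁻¹ ≡ 2275 (mod 5301), so k ≡ 2275·4407 ≡ 1734 (mod 5301).
x = 211 + 17590·1734 = 30501271.

30501271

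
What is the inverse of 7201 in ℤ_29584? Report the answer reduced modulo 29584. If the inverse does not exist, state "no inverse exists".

Apply the Euclidean algorithm to 29584 and 7201:
29584 = 4*7201 + 780
7201 = 9*780 + 181
780 = 4*181 + 56
181 = 3*56 + 13
56 = 4*13 + 4
13 = 3*4 + 1
4 = 4*1 + 0
gcd = 1, so the inverse exists. Back-substitute:
1 = 13 − 3·4
1 = −3·56 + 13·13
1 = 13·181 − 42·56
1 = −42·780 + 181·181
1 = 181·7201 − 1671·780
1 = −1671·29584 + 6865·7201
So 7201·6865 ≡ 1 (mod 29584).

6865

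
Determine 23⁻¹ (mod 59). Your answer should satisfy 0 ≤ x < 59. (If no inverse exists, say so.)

18

Extended Euclidean algorithm:
59 = 2×23 + 13
23 = 1×13 + 10
13 = 1×10 + 3
10 = 3×3 + 1
3 = 3×1 + 0
Since gcd(23, 59) = 1, back-substitute to write 1 as a combination:
1 = 10 − 3·3
1 = −3·13 + 4·10
1 = 4·23 − 7·13
1 = −7·59 + 18·23
So 23·18 ≡ 1 (mod 59).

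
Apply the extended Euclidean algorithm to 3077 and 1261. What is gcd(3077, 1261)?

1

Euclidean algorithm:
3077 = 2*1261 + 555
1261 = 2*555 + 151
555 = 3*151 + 102
151 = 1*102 + 49
102 = 2*49 + 4
49 = 12*4 + 1
4 = 4*1 + 0
gcd(3077, 1261) = 1.
Back-substituting:
1 = 49 − 12·4
1 = −12·102 + 25·49
1 = 25·151 − 37·102
1 = −37·555 + 136·151
1 = 136·1261 − 309·555
1 = −309·3077 + 754·1261
So 1 = (-309)·3077 + (754)·1261.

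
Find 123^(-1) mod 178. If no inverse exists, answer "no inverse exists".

gcd(178, 123) by repeated division:
178 = 1·123 + 55
123 = 2·55 + 13
55 = 4·13 + 3
13 = 4·3 + 1
3 = 3·1 + 0
Since gcd(123, 178) = 1, back-substitute to write 1 as a combination:
1 = 13 − 4·3
1 = −4·55 + 17·13
1 = 17·123 − 38·55
1 = −38·178 + 55·123
So 123·55 ≡ 1 (mod 178).

55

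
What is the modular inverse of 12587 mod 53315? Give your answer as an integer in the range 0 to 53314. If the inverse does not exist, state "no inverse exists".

Extended Euclidean algorithm:
53315 = 4*12587 + 2967
12587 = 4*2967 + 719
2967 = 4*719 + 91
719 = 7*91 + 82
91 = 1*82 + 9
82 = 9*9 + 1
9 = 9*1 + 0
Since gcd(12587, 53315) = 1, back-substitute to write 1 as a combination:
1 = 82 − 9·9
1 = −9·91 + 10·82
1 = 10·719 − 79·91
1 = −79·2967 + 326·719
1 = 326·12587 − 1383·2967
1 = −1383·53315 + 5858·12587
So 12587·5858 ≡ 1 (mod 53315).

5858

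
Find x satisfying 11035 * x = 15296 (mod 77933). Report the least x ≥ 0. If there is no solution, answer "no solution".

First find gcd(11035, 77933):
77933 = 7*11035 + 688
11035 = 16*688 + 27
688 = 25*27 + 13
27 = 2*13 + 1
13 = 13*1 + 0
gcd = 1, so a unique solution mod 77933 exists.
Back-substitute for the Bézout coefficients:
1 = 27 − 2·13
1 = −2·688 + 51·27
1 = 51·11035 − 818·688
1 = −818·77933 + 5777·11035
So 11035·(5777) ≡ 1 (mod 77933), giving 11035⁻¹ ≡ 5777.
x ≡ 11035⁻¹·15296 ≡ 5777·15296 ≡ 66903 (mod 77933).

66903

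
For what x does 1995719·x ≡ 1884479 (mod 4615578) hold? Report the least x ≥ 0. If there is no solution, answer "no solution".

gcd(1995719, 4615578):
4615578 = 2×1995719 + 624140
1995719 = 3×624140 + 123299
624140 = 5×123299 + 7645
123299 = 16×7645 + 979
7645 = 7×979 + 792
979 = 1×792 + 187
792 = 4×187 + 44
187 = 4×44 + 11
44 = 4×11 + 0
gcd = 11, but 11 ∤ 1884479, so the congruence has no solution.

no solution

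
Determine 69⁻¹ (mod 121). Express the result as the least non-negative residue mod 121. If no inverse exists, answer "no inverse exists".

114

Extended Euclidean algorithm:
121 = 1·69 + 52
69 = 1·52 + 17
52 = 3·17 + 1
17 = 17·1 + 0
Since gcd(69, 121) = 1, back-substitute to write 1 as a combination:
1 = 52 − 3·17
1 = −3·69 + 4·52
1 = 4·121 − 7·69
So 69·(-7) ≡ 1 (mod 121), and -7 ≡ 114 (mod 121).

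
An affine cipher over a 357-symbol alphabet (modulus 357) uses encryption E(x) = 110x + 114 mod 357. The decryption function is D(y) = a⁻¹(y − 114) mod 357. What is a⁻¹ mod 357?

gcd(357, 110) by repeated division:
357 = 3·110 + 27
110 = 4·27 + 2
27 = 13·2 + 1
2 = 2·1 + 0
Since gcd(110, 357) = 1, back-substitute to write 1 as a combination:
1 = 27 − 13·2
1 = −13·110 + 53·27
1 = 53·357 − 172·110
Hence 110⁻¹ ≡ -172 ≡ 185 (mod 357).

185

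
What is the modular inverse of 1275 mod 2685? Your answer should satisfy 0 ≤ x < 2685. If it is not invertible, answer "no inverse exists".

Euclidean algorithm on 2685, 1275:
2685 = 2*1275 + 135
1275 = 9*135 + 60
135 = 2*60 + 15
60 = 4*15 + 0
gcd(1275, 2685) = 15 ≠ 1, so 1275 has no multiplicative inverse modulo 2685.

no inverse exists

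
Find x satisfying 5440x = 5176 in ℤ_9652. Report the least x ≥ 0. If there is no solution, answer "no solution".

1211

First find gcd(5440, 9652):
9652 = 1*5440 + 4212
5440 = 1*4212 + 1228
4212 = 3*1228 + 528
1228 = 2*528 + 172
528 = 3*172 + 12
172 = 14*12 + 4
12 = 3*4 + 0
gcd = 4 and 4 | 5176, so solutions exist. Divide through by 4: 1360x ≡ 1294 (mod 2413).
Now find 1360⁻¹ mod 2413:
2413 = 1·1360 + 1053
1360 = 1·1053 + 307
1053 = 3·307 + 132
307 = 2·132 + 43
132 = 3·43 + 3
43 = 14·3 + 1
3 = 3·1 + 0
Back-substitute:
1 = 43 − 14·3
1 = −14·132 + 43·43
1 = 43·307 − 100·132
1 = −100·1053 + 343·307
1 = 343·1360 − 443·1053
1 = −443·2413 + 786·1360
So 1360⁻¹ ≡ 786 (mod 2413).
Then x ≡ 786·1294 ≡ 1211 (mod 2413); the smallest non-negative solution is x = 1211.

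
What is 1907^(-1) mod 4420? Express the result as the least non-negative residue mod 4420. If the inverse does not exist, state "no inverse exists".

1043

Run Euclid on (4420, 1907):
4420 = 2·1907 + 606
1907 = 3·606 + 89
606 = 6·89 + 72
89 = 1·72 + 17
72 = 4·17 + 4
17 = 4·4 + 1
4 = 4·1 + 0
gcd = 1, so the inverse exists. Back-substitute:
1 = 17 − 4·4
1 = −4·72 + 17·17
1 = 17·89 − 21·72
1 = −21·606 + 143·89
1 = 143·1907 − 450·606
1 = −450·4420 + 1043·1907
So 1907·1043 ≡ 1 (mod 4420).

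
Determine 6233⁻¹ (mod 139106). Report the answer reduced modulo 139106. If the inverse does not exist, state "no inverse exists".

123439

Run Euclid on (139106, 6233):
139106 = 22*6233 + 1980
6233 = 3*1980 + 293
1980 = 6*293 + 222
293 = 1*222 + 71
222 = 3*71 + 9
71 = 7*9 + 8
9 = 1*8 + 1
8 = 8*1 + 0
Since gcd(6233, 139106) = 1, back-substitute to write 1 as a combination:
1 = 9 − 8
1 = −71 + 8·9
1 = 8·222 − 25·71
1 = −25·293 + 33·222
1 = 33·1980 − 223·293
1 = −223·6233 + 702·1980
1 = 702·139106 − 15667·6233
Thus 6233·(-15667) ≡ 1 (mod 139106); reducing, -15667 mod 139106 = 123439.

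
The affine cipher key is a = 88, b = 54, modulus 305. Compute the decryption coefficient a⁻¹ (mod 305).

52

Apply the Euclidean algorithm to 305 and 88:
305 = 3×88 + 41
88 = 2×41 + 6
41 = 6×6 + 5
6 = 1×5 + 1
5 = 5×1 + 0
The gcd is 1. Working backward:
1 = 6 − 5
1 = −41 + 7·6
1 = 7·88 − 15·41
1 = −15·305 + 52·88
So 88·52 ≡ 1 (mod 305).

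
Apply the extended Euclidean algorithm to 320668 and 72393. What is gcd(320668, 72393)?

Apply Euclid's algorithm to 320668 and 72393:
320668 = 4·72393 + 31096
72393 = 2·31096 + 10201
31096 = 3·10201 + 493
10201 = 20·493 + 341
493 = 1·341 + 152
341 = 2·152 + 37
152 = 4·37 + 4
37 = 9·4 + 1
4 = 4·1 + 0
gcd(320668, 72393) = 1.
Working backward:
1 = 37 − 9·4
1 = −9·152 + 37·37
1 = 37·341 − 83·152
1 = −83·493 + 120·341
1 = 120·10201 − 2483·493
1 = −2483·31096 + 7569·10201
1 = 7569·72393 − 17621·31096
1 = −17621·320668 + 78053·72393
So 1 = (-17621)·320668 + (78053)·72393.

1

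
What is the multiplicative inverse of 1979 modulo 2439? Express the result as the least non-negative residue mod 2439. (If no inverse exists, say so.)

Apply the Euclidean algorithm to 2439 and 1979:
2439 = 1×1979 + 460
1979 = 4×460 + 139
460 = 3×139 + 43
139 = 3×43 + 10
43 = 4×10 + 3
10 = 3×3 + 1
3 = 3×1 + 0
gcd = 1, so the inverse exists. Back-substitute:
1 = 10 − 3·3
1 = −3·43 + 13·10
1 = 13·139 − 42·43
1 = −42·460 + 139·139
1 = 139·1979 − 598·460
1 = −598·2439 + 737·1979
So 1979·737 ≡ 1 (mod 2439).

737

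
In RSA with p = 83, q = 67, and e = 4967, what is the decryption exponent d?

827

φ(n) = (p−1)(q−1) = 82·66 = 5412.
Need d with 4967·d ≡ 1 (mod 5412). Apply the extended Euclidean algorithm:
5412 = 1×4967 + 445
4967 = 11×445 + 72
445 = 6×72 + 13
72 = 5×13 + 7
13 = 1×7 + 6
7 = 1×6 + 1
6 = 6×1 + 0
Back-substitute:
1 = 7 − 6
1 = −13 + 2·7
1 = 2·72 − 11·13
1 = −11·445 + 68·72
1 = 68·4967 − 759·445
1 = −759·5412 + 827·4967
So 4967·827 ≡ 1 (mod 5412), hence d = 827.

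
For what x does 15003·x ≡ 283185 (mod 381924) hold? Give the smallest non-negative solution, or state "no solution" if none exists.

11067

First find gcd(15003, 381924):
381924 = 25·15003 + 6849
15003 = 2·6849 + 1305
6849 = 5·1305 + 324
1305 = 4·324 + 9
324 = 36·9 + 0
gcd = 9 and 9 | 283185, so solutions exist. Divide through by 9: 1667x ≡ 31465 (mod 42436).
Now find 1667⁻¹ mod 42436:
42436 = 25*1667 + 761
1667 = 2*761 + 145
761 = 5*145 + 36
145 = 4*36 + 1
36 = 36*1 + 0
Back-substitute:
1 = 145 − 4·36
1 = −4·761 + 21·145
1 = 21·1667 − 46·761
1 = −46·42436 + 1171·1667
So 1667⁻¹ ≡ 1171 (mod 42436).
Then x ≡ 1171·31465 ≡ 11067 (mod 42436); the smallest non-negative solution is x = 11067.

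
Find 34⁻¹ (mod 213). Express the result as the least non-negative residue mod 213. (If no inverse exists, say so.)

94

gcd(213, 34) by repeated division:
213 = 6*34 + 9
34 = 3*9 + 7
9 = 1*7 + 2
7 = 3*2 + 1
2 = 2*1 + 0
The gcd is 1. Working backward:
1 = 7 − 3·2
1 = −3·9 + 4·7
1 = 4·34 − 15·9
1 = −15·213 + 94·34
So 34·94 ≡ 1 (mod 213).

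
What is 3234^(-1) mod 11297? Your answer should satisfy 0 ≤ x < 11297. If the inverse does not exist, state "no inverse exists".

no inverse exists

Compute gcd(3234, 11297):
11297 = 3*3234 + 1595
3234 = 2*1595 + 44
1595 = 36*44 + 11
44 = 4*11 + 0
Since gcd = 11 > 1, 3234 is not a unit mod 11297.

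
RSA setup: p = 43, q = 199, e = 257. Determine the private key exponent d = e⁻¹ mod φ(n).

φ(n) = (p−1)(q−1) = 42·198 = 8316.
Need d with 257·d ≡ 1 (mod 8316). Apply the extended Euclidean algorithm:
8316 = 32*257 + 92
257 = 2*92 + 73
92 = 1*73 + 19
73 = 3*19 + 16
19 = 1*16 + 3
16 = 5*3 + 1
3 = 3*1 + 0
Back-substitute:
1 = 16 − 5·3
1 = −5·19 + 6·16
1 = 6·73 − 23·19
1 = −23·92 + 29·73
1 = 29·257 − 81·92
1 = −81·8316 + 2621·257
So 257·2621 ≡ 1 (mod 8316), hence d = 2621.

2621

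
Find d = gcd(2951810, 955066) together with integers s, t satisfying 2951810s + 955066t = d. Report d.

Euclidean algorithm:
2951810 = 3·955066 + 86612
955066 = 11·86612 + 2334
86612 = 37·2334 + 254
2334 = 9·254 + 48
254 = 5·48 + 14
48 = 3·14 + 6
14 = 2·6 + 2
6 = 3·2 + 0
gcd(2951810, 955066) = 2.
Back-substituting:
2 = 14 − 2·6
2 = −2·48 + 7·14
2 = 7·254 − 37·48
2 = −37·2334 + 340·254
2 = 340·86612 − 12617·2334
2 = −12617·955066 + 139127·86612
2 = 139127·2951810 − 429998·955066
So 2 = (139127)·2951810 + (-429998)·955066.

2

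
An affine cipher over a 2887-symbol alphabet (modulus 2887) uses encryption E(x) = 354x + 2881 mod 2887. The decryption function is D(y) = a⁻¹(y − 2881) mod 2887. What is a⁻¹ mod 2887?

2047

Extended Euclidean algorithm:
2887 = 8*354 + 55
354 = 6*55 + 24
55 = 2*24 + 7
24 = 3*7 + 3
7 = 2*3 + 1
3 = 3*1 + 0
Since gcd(354, 2887) = 1, back-substitute to write 1 as a combination:
1 = 7 − 2·3
1 = −2·24 + 7·7
1 = 7·55 − 16·24
1 = −16·354 + 103·55
1 = 103·2887 − 840·354
Hence 354⁻¹ ≡ -840 ≡ 2047 (mod 2887).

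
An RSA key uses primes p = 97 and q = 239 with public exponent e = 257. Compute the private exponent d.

φ(n) = (p−1)(q−1) = 96·238 = 22848.
Need d with 257·d ≡ 1 (mod 22848). Apply the extended Euclidean algorithm:
22848 = 88*257 + 232
257 = 1*232 + 25
232 = 9*25 + 7
25 = 3*7 + 4
7 = 1*4 + 3
4 = 1*3 + 1
3 = 3*1 + 0
Back-substitute:
1 = 4 − 3
1 = −7 + 2·4
1 = 2·25 − 7·7
1 = −7·232 + 65·25
1 = 65·257 − 72·232
1 = −72·22848 + 6401·257
So 257·6401 ≡ 1 (mod 22848), hence d = 6401.

6401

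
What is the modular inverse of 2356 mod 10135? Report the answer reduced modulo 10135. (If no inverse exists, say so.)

gcd(10135, 2356) by repeated division:
10135 = 4·2356 + 711
2356 = 3·711 + 223
711 = 3·223 + 42
223 = 5·42 + 13
42 = 3·13 + 3
13 = 4·3 + 1
3 = 3·1 + 0
The gcd is 1. Working backward:
1 = 13 − 4·3
1 = −4·42 + 13·13
1 = 13·223 − 69·42
1 = −69·711 + 220·223
1 = 220·2356 − 729·711
1 = −729·10135 + 3136·2356
So 2356·3136 ≡ 1 (mod 10135).

3136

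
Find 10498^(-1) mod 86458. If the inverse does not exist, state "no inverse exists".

no inverse exists

Euclidean algorithm on 86458, 10498:
86458 = 8×10498 + 2474
10498 = 4×2474 + 602
2474 = 4×602 + 66
602 = 9×66 + 8
66 = 8×8 + 2
8 = 4×2 + 0
Since gcd = 2 > 1, 10498 is not a unit mod 86458.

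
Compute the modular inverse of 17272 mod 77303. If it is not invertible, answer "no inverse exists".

Apply the Euclidean algorithm to 77303 and 17272:
77303 = 4*17272 + 8215
17272 = 2*8215 + 842
8215 = 9*842 + 637
842 = 1*637 + 205
637 = 3*205 + 22
205 = 9*22 + 7
22 = 3*7 + 1
7 = 7*1 + 0
Since gcd(17272, 77303) = 1, back-substitute to write 1 as a combination:
1 = 22 − 3·7
1 = −3·205 + 28·22
1 = 28·637 − 87·205
1 = −87·842 + 115·637
1 = 115·8215 − 1122·842
1 = −1122·17272 + 2359·8215
1 = 2359·77303 − 10558·17272
Hence 17272⁻¹ ≡ -10558 ≡ 66745 (mod 77303).

66745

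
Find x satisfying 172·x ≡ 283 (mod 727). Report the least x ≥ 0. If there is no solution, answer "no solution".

First find gcd(172, 727):
727 = 4*172 + 39
172 = 4*39 + 16
39 = 2*16 + 7
16 = 2*7 + 2
7 = 3*2 + 1
2 = 2*1 + 0
gcd = 1, so a unique solution mod 727 exists.
Back-substitute for the Bézout coefficients:
1 = 7 − 3·2
1 = −3·16 + 7·7
1 = 7·39 − 17·16
1 = −17·172 + 75·39
1 = 75·727 − 317·172
So 172·(-317) ≡ 1 (mod 727), giving 172⁻¹ ≡ 410.
x ≡ 172⁻¹·283 ≡ 410·283 ≡ 437 (mod 727).

437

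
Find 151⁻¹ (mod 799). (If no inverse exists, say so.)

127

gcd(799, 151) by repeated division:
799 = 5*151 + 44
151 = 3*44 + 19
44 = 2*19 + 6
19 = 3*6 + 1
6 = 6*1 + 0
The gcd is 1. Working backward:
1 = 19 − 3·6
1 = −3·44 + 7·19
1 = 7·151 − 24·44
1 = −24·799 + 127·151
So 151·127 ≡ 1 (mod 799).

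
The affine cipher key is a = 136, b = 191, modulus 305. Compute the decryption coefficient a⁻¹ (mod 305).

231

gcd(305, 136) by repeated division:
305 = 2·136 + 33
136 = 4·33 + 4
33 = 8·4 + 1
4 = 4·1 + 0
gcd = 1, so the inverse exists. Back-substitute:
1 = 33 − 8·4
1 = −8·136 + 33·33
1 = 33·305 − 74·136
So 136·(-74) ≡ 1 (mod 305), and -74 ≡ 231 (mod 305).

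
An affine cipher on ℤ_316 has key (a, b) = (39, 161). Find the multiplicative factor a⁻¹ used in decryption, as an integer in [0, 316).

235

Run Euclid on (316, 39):
316 = 8*39 + 4
39 = 9*4 + 3
4 = 1*3 + 1
3 = 3*1 + 0
The gcd is 1. Working backward:
1 = 4 − 3
1 = −39 + 10·4
1 = 10·316 − 81·39
Hence 39⁻¹ ≡ -81 ≡ 235 (mod 316).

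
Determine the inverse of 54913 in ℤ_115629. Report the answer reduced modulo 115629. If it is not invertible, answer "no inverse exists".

Run Euclid on (115629, 54913):
115629 = 2*54913 + 5803
54913 = 9*5803 + 2686
5803 = 2*2686 + 431
2686 = 6*431 + 100
431 = 4*100 + 31
100 = 3*31 + 7
31 = 4*7 + 3
7 = 2*3 + 1
3 = 3*1 + 0
gcd = 1, so the inverse exists. Back-substitute:
1 = 7 − 2·3
1 = −2·31 + 9·7
1 = 9·100 − 29·31
1 = −29·431 + 125·100
1 = 125·2686 − 779·431
1 = −779·5803 + 1683·2686
1 = 1683·54913 − 15926·5803
1 = −15926·115629 + 33535·54913
So 54913·33535 ≡ 1 (mod 115629).

33535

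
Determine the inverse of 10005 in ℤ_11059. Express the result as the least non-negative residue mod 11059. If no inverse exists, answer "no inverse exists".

4837

Apply the Euclidean algorithm to 11059 and 10005:
11059 = 1×10005 + 1054
10005 = 9×1054 + 519
1054 = 2×519 + 16
519 = 32×16 + 7
16 = 2×7 + 2
7 = 3×2 + 1
2 = 2×1 + 0
Since gcd(10005, 11059) = 1, back-substitute to write 1 as a combination:
1 = 7 − 3·2
1 = −3·16 + 7·7
1 = 7·519 − 227·16
1 = −227·1054 + 461·519
1 = 461·10005 − 4376·1054
1 = −4376·11059 + 4837·10005
So 10005·4837 ≡ 1 (mod 11059).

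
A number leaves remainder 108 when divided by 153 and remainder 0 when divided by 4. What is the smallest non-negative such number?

Write x = 108 + 153·k. Then 153·k ≡ 0 − 108 ≡ 0 (mod 4).
Need 153⁻¹ mod 4. Extended Euclid on (4, 1):
4 = 4·1 + 0
153⁻¹ ≡ 1 (mod 4), so k ≡ 1·0 ≡ 0 (mod 4).
x = 108 + 153·0 = 108.

108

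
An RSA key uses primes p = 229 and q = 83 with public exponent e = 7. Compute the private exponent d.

φ(n) = (p−1)(q−1) = 228·82 = 18696.
Need d with 7·d ≡ 1 (mod 18696). Apply the extended Euclidean algorithm:
18696 = 2670*7 + 6
7 = 1*6 + 1
6 = 6*1 + 0
Back-substitute:
1 = 7 − 6
1 = −18696 + 2671·7
So 7·2671 ≡ 1 (mod 18696), hence d = 2671.

2671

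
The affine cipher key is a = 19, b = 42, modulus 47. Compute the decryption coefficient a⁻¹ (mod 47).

5

Run Euclid on (47, 19):
47 = 2*19 + 9
19 = 2*9 + 1
9 = 9*1 + 0
The gcd is 1. Working backward:
1 = 19 − 2·9
1 = −2·47 + 5·19
So 19·5 ≡ 1 (mod 47).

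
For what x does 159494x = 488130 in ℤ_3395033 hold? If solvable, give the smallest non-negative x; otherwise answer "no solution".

2681137

First find gcd(159494, 3395033):
3395033 = 21*159494 + 45659
159494 = 3*45659 + 22517
45659 = 2*22517 + 625
22517 = 36*625 + 17
625 = 36*17 + 13
17 = 1*13 + 4
13 = 3*4 + 1
4 = 4*1 + 0
gcd = 1, so a unique solution mod 3395033 exists.
Back-substitute for the Bézout coefficients:
1 = 13 − 3·4
1 = −3·17 + 4·13
1 = 4·625 − 147·17
1 = −147·22517 + 5296·625
1 = 5296·45659 − 10739·22517
1 = −10739·159494 + 37513·45659
1 = 37513·3395033 − 798512·159494
So 159494·(-798512) ≡ 1 (mod 3395033), giving 159494⁻¹ ≡ 2596521.
x ≡ 159494⁻¹·488130 ≡ 2596521·488130 ≡ 2681137 (mod 3395033).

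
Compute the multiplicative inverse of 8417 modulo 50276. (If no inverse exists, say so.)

42045

Extended Euclidean algorithm:
50276 = 5×8417 + 8191
8417 = 1×8191 + 226
8191 = 36×226 + 55
226 = 4×55 + 6
55 = 9×6 + 1
6 = 6×1 + 0
The gcd is 1. Working backward:
1 = 55 − 9·6
1 = −9·226 + 37·55
1 = 37·8191 − 1341·226
1 = −1341·8417 + 1378·8191
1 = 1378·50276 − 8231·8417
Hence 8417⁻¹ ≡ -8231 ≡ 42045 (mod 50276).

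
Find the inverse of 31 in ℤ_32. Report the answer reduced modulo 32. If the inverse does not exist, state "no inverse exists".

Extended Euclidean algorithm:
32 = 1·31 + 1
31 = 31·1 + 0
gcd = 1, so the inverse exists. Back-substitute:
1 = 32 − 31
So 31·(-1) ≡ 1 (mod 32), and -1 ≡ 31 (mod 32).

31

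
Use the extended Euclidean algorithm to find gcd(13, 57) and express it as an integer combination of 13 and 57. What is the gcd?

Apply Euclid's algorithm to 57 and 13:
57 = 4*13 + 5
13 = 2*5 + 3
5 = 1*3 + 2
3 = 1*2 + 1
2 = 2*1 + 0
gcd(13, 57) = 1.
Working backward:
1 = 3 − 2
1 = −5 + 2·3
1 = 2·13 − 5·5
1 = −5·57 + 22·13
So 1 = (-5)·57 + (22)·13.

1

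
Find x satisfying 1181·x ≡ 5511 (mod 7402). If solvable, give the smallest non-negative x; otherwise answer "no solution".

First find gcd(1181, 7402):
7402 = 6×1181 + 316
1181 = 3×316 + 233
316 = 1×233 + 83
233 = 2×83 + 67
83 = 1×67 + 16
67 = 4×16 + 3
16 = 5×3 + 1
3 = 3×1 + 0
gcd = 1, so a unique solution mod 7402 exists.
Back-substitute for the Bézout coefficients:
1 = 16 − 5·3
1 = −5·67 + 21·16
1 = 21·83 − 26·67
1 = −26·233 + 73·83
1 = 73·316 − 99·233
1 = −99·1181 + 370·316
1 = 370·7402 − 2319·1181
So 1181·(-2319) ≡ 1 (mod 7402), giving 1181⁻¹ ≡ 5083.
x ≡ 1181⁻¹·5511 ≡ 5083·5511 ≡ 3245 (mod 7402).

3245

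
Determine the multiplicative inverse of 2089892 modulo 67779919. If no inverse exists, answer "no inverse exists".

66090101

Apply the Euclidean algorithm to 67779919 and 2089892:
67779919 = 32*2089892 + 903375
2089892 = 2*903375 + 283142
903375 = 3*283142 + 53949
283142 = 5*53949 + 13397
53949 = 4*13397 + 361
13397 = 37*361 + 40
361 = 9*40 + 1
40 = 40*1 + 0
Since gcd(2089892, 67779919) = 1, back-substitute to write 1 as a combination:
1 = 361 − 9·40
1 = −9·13397 + 334·361
1 = 334·53949 − 1345·13397
1 = −1345·283142 + 7059·53949
1 = 7059·903375 − 22522·283142
1 = −22522·2089892 + 52103·903375
1 = 52103·67779919 − 1689818·2089892
Thus 2089892·(-1689818) ≡ 1 (mod 67779919); reducing, -1689818 mod 67779919 = 66090101.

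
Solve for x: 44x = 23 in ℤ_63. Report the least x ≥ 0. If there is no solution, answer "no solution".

First find gcd(44, 63):
63 = 1×44 + 19
44 = 2×19 + 6
19 = 3×6 + 1
6 = 6×1 + 0
gcd = 1, so a unique solution mod 63 exists.
Back-substitute for the Bézout coefficients:
1 = 19 − 3·6
1 = −3·44 + 7·19
1 = 7·63 − 10·44
So 44·(-10) ≡ 1 (mod 63), giving 44⁻¹ ≡ 53.
x ≡ 44⁻¹·23 ≡ 53·23 ≡ 22 (mod 63).

22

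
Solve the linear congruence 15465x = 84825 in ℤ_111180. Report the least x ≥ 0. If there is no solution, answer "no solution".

First find gcd(15465, 111180):
111180 = 7×15465 + 2925
15465 = 5×2925 + 840
2925 = 3×840 + 405
840 = 2×405 + 30
405 = 13×30 + 15
30 = 2×15 + 0
gcd = 15 and 15 | 84825, so solutions exist. Divide through by 15: 1031x ≡ 5655 (mod 7412).
Now find 1031⁻¹ mod 7412:
7412 = 7·1031 + 195
1031 = 5·195 + 56
195 = 3·56 + 27
56 = 2·27 + 2
27 = 13·2 + 1
2 = 2·1 + 0
Back-substitute:
1 = 27 − 13·2
1 = −13·56 + 27·27
1 = 27·195 − 94·56
1 = −94·1031 + 497·195
1 = 497·7412 − 3573·1031
So 1031·(-3573) ≡ 1 (mod 7412), i.e. 1031⁻¹ ≡ 3839.
Then x ≡ 3839·5655 ≡ 7209 (mod 7412); the smallest non-negative solution is x = 7209.

7209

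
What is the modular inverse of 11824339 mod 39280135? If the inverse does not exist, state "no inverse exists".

4723344

Apply the Euclidean algorithm to 39280135 and 11824339:
39280135 = 3·11824339 + 3807118
11824339 = 3·3807118 + 402985
3807118 = 9·402985 + 180253
402985 = 2·180253 + 42479
180253 = 4·42479 + 10337
42479 = 4·10337 + 1131
10337 = 9·1131 + 158
1131 = 7·158 + 25
158 = 6·25 + 8
25 = 3·8 + 1
8 = 8·1 + 0
gcd = 1, so the inverse exists. Back-substitute:
1 = 25 − 3·8
1 = −3·158 + 19·25
1 = 19·1131 − 136·158
1 = −136·10337 + 1243·1131
1 = 1243·42479 − 5108·10337
1 = −5108·180253 + 21675·42479
1 = 21675·402985 − 48458·180253
1 = −48458·3807118 + 457797·402985
1 = 457797·11824339 − 1421849·3807118
1 = −1421849·39280135 + 4723344·11824339
So 11824339·4723344 ≡ 1 (mod 39280135).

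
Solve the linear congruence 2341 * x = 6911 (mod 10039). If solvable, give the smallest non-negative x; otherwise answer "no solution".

First find gcd(2341, 10039):
10039 = 4*2341 + 675
2341 = 3*675 + 316
675 = 2*316 + 43
316 = 7*43 + 15
43 = 2*15 + 13
15 = 1*13 + 2
13 = 6*2 + 1
2 = 2*1 + 0
gcd = 1, so a unique solution mod 10039 exists.
Back-substitute for the Bézout coefficients:
1 = 13 − 6·2
1 = −6·15 + 7·13
1 = 7·43 − 20·15
1 = −20·316 + 147·43
1 = 147·675 − 314·316
1 = −314·2341 + 1089·675
1 = 1089·10039 − 4670·2341
So 2341·(-4670) ≡ 1 (mod 10039), giving 2341⁻¹ ≡ 5369.
x ≡ 2341⁻¹·6911 ≡ 5369·6911 ≡ 1015 (mod 10039).

1015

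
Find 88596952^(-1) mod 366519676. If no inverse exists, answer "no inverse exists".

Euclidean algorithm on 366519676, 88596952:
366519676 = 4*88596952 + 12131868
88596952 = 7*12131868 + 3673876
12131868 = 3*3673876 + 1110240
3673876 = 3*1110240 + 343156
1110240 = 3*343156 + 80772
343156 = 4*80772 + 20068
80772 = 4*20068 + 500
20068 = 40*500 + 68
500 = 7*68 + 24
68 = 2*24 + 20
24 = 1*20 + 4
20 = 5*4 + 0
The gcd is 4, not 1, hence no inverse exists.

no inverse exists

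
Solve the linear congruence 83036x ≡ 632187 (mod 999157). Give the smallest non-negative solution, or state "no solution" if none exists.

140948

First find gcd(83036, 999157):
999157 = 12·83036 + 2725
83036 = 30·2725 + 1286
2725 = 2·1286 + 153
1286 = 8·153 + 62
153 = 2·62 + 29
62 = 2·29 + 4
29 = 7·4 + 1
4 = 4·1 + 0
gcd = 1, so a unique solution mod 999157 exists.
Back-substitute for the Bézout coefficients:
1 = 29 − 7·4
1 = −7·62 + 15·29
1 = 15·153 − 37·62
1 = −37·1286 + 311·153
1 = 311·2725 − 659·1286
1 = −659·83036 + 20081·2725
1 = 20081·999157 − 241631·83036
So 83036·(-241631) ≡ 1 (mod 999157), giving 83036⁻¹ ≡ 757526.
x ≡ 83036⁻¹·632187 ≡ 757526·632187 ≡ 140948 (mod 999157).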